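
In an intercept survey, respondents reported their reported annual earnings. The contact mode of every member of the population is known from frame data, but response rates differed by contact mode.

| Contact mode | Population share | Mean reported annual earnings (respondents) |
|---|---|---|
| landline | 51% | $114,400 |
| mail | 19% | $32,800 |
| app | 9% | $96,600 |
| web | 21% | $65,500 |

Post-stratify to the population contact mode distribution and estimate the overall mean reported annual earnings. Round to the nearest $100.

$87,000

Each cell contributes population-share × respondent value:
  landline: 0.51 × 114,400 = 58,344
  mail: 0.19 × 32,800 = 6232
  app: 0.09 × 96,600 = 8694
  web: 0.21 × 65,500 = 13,755
Post-stratified estimate = 87,025 → $87,000.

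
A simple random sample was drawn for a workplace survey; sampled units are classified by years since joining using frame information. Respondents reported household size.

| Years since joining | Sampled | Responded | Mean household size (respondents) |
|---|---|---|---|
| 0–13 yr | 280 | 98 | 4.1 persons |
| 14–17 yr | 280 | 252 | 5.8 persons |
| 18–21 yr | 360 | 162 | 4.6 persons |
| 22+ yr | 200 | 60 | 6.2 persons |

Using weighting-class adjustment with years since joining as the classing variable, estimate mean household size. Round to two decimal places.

5.06

Response rates by class: 0–13 yr 98/280 = 35%, 14–17 yr 252/280 = 90%, 18–21 yr 162/360 = 45%, 22+ yr 60/200 = 30%.
Inverse-response-rate weighting restores each class to its sampled count, so class totals weight by n_sampled:
  0–13 yr: 280 × 4.1 = 1148
  14–17 yr: 280 × 5.8 = 1624
  18–21 yr: 360 × 4.6 = 1656
  22+ yr: 200 × 6.2 = 1240
Adjusted estimate = 5668 / 1,120 = 5.06071 → 5.06.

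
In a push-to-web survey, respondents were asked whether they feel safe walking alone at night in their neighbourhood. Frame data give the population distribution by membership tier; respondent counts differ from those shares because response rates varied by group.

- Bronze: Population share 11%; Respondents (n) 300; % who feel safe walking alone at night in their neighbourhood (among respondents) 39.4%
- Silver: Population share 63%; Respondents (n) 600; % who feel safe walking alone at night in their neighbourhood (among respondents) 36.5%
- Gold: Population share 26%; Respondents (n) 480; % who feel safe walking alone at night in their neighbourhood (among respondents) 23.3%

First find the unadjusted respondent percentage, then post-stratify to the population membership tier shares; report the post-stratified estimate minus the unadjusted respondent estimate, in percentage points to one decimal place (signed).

+0.8 percentage points

Without adjustment, the pooled respondent share is:
  (300/1380)×39.4 + (600/1380)×36.5 + (480/1380)×23.3 = 32.5391%
Reweighting by population membership tier shares:
  0.11×39.4 + 0.63×36.5 + 0.26×23.3 = 33.387%
Difference = 33.387 − 32.5391 = 0.8479 pp.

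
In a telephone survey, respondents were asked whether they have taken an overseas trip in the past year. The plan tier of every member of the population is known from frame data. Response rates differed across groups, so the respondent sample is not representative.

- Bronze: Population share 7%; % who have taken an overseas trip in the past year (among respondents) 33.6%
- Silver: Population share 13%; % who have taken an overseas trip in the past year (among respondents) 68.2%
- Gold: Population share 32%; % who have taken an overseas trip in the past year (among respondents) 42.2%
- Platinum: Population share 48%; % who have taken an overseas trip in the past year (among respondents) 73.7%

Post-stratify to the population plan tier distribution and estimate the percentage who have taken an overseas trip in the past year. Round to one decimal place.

Each cell contributes population-share × respondent value:
  Bronze: 0.07 × 33.6 = 2.352
  Silver: 0.13 × 68.2 = 8.866
  Gold: 0.32 × 42.2 = 13.504
  Platinum: 0.48 × 73.7 = 35.376
Post-stratified estimate = 60.098 → 60.1%.

60.1%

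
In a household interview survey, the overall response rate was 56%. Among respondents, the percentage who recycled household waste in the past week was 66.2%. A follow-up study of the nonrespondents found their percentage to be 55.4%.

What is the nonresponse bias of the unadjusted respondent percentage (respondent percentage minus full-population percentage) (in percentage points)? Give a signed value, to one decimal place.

+4.8 percentage points

Nonresponse fraction = 1 − 0.56 = 0.44.
Bias = (nonresponse fraction) × (respondent percentage − nonrespondent percentage)
     = 0.44 × (66.2 − 55.4) = 0.44 × 10.8 = 4.752.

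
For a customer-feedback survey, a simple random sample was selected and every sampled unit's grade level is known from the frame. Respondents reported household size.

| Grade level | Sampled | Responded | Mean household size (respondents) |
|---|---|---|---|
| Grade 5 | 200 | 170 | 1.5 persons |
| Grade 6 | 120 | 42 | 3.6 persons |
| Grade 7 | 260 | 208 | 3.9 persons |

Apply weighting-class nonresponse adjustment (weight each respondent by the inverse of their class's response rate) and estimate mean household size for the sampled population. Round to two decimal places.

Response rates by class: Grade 5 170/200 = 85%, Grade 6 42/120 = 35%, Grade 7 208/260 = 80%.
Weighting each respondent by the inverse class response rate inflates each class back to its sampled size, so the class weight is n_sampled:
  Grade 5: 200 × 1.5 = 300
  Grade 6: 120 × 3.6 = 432
  Grade 7: 260 × 3.9 = 1014
Adjusted estimate = 1746 / 580 = 3.01035 → 3.01.

3.01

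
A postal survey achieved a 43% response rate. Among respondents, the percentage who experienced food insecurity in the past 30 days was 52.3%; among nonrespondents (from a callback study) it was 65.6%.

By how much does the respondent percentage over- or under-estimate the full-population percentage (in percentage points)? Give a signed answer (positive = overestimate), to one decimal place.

Nonresponse fraction = 1 − 0.43 = 0.57.
Bias = (nonresponse fraction) × (respondent percentage − nonrespondent percentage)
     = 0.57 × (52.3 − 65.6) = 0.57 × -13.3 = -7.581.

-7.6 percentage points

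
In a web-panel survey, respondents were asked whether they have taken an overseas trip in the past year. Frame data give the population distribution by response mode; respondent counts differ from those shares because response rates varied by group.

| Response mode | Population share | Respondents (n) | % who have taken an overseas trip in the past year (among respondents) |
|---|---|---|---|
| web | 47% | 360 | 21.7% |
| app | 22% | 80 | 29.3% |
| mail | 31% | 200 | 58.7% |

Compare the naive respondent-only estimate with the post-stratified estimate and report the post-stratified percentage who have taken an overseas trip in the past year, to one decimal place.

Unadjusted (pooled respondent) estimate weights by respondent counts:
  (360/640)×21.7 + (80/640)×29.3 + (200/640)×58.7 = 34.2125%
Post-stratifying to population shares instead:
  0.47×21.7 + 0.22×29.3 + 0.31×58.7 = 34.842%

34.8%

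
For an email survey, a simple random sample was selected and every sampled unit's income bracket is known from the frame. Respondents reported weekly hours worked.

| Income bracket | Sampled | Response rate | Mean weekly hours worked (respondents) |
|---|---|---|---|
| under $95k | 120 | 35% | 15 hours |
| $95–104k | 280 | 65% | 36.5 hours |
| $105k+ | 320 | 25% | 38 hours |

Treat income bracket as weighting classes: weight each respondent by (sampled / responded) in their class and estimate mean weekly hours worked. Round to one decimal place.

33.6

With weight = n_sampled/n_responded per class, the weighted class total is n_sampled:
  under $95k: 120 × 15 = 1800
  $95–104k: 280 × 36.5 = 10,220
  $105k+: 320 × 38 = 12,160
Adjusted estimate = 24,180 / 720 = 33.5833 → 33.6.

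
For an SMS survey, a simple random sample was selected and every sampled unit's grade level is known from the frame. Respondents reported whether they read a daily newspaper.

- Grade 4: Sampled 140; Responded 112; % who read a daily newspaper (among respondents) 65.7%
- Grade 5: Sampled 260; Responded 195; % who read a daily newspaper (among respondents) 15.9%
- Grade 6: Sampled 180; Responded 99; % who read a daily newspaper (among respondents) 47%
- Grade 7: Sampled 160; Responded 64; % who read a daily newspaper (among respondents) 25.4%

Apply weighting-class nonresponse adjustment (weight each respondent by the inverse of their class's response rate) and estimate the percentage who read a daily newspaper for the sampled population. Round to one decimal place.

34.9%

Response rates by class: Grade 4 112/140 = 80%, Grade 5 195/260 = 75%, Grade 6 99/180 = 55%, Grade 7 64/160 = 40%.
Weighting each respondent by the inverse class response rate inflates each class back to its sampled size, so the class weight is n_sampled:
  Grade 4: 140 × 65.7 = 9198
  Grade 5: 260 × 15.9 = 4134
  Grade 6: 180 × 47 = 8460
  Grade 7: 160 × 25.4 = 4064
Adjusted estimate = 25,856 / 740 = 34.9405 → 34.9%.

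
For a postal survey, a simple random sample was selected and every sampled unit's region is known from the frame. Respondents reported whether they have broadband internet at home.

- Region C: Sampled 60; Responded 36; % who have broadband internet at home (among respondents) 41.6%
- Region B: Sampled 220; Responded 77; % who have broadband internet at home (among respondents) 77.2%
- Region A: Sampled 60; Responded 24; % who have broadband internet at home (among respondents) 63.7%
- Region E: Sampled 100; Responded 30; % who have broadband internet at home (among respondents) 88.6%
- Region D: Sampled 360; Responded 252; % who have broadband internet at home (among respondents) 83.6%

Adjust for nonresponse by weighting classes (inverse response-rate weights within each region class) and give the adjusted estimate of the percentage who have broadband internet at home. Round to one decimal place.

Class response rates: Region C 36/60 = 60%, Region B 77/220 = 35%, Region A 24/60 = 40%, Region E 30/100 = 30%, Region D 252/360 = 70%.
Weighting each respondent by the inverse class response rate inflates each class back to its sampled size, so the class weight is n_sampled:
  Region C: 60 × 41.6 = 2496
  Region B: 220 × 77.2 = 16,984
  Region A: 60 × 63.7 = 3822
  Region E: 100 × 88.6 = 8860
  Region D: 360 × 83.6 = 30096
Adjusted estimate = 62,258 / 800 = 77.8225 → 77.8%.

77.8%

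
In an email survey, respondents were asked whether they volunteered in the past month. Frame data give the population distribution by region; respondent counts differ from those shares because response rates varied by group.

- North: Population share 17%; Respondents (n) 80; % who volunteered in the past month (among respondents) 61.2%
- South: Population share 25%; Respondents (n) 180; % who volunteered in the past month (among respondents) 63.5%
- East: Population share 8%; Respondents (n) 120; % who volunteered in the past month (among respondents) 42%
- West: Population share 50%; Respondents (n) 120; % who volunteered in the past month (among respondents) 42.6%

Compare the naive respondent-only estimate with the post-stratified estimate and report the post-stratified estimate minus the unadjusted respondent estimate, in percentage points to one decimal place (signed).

Unadjusted (pooled respondent) estimate weights by respondent counts:
  (80/500)×61.2 + (180/500)×63.5 + (120/500)×42 + (120/500)×42.6 = 52.956%
Post-stratified estimate weights by population shares:
  0.17×61.2 + 0.25×63.5 + 0.08×42 + 0.5×42.6 = 50.939%
Difference = 50.939 − 52.956 = -2.017 pp.

-2.0 percentage points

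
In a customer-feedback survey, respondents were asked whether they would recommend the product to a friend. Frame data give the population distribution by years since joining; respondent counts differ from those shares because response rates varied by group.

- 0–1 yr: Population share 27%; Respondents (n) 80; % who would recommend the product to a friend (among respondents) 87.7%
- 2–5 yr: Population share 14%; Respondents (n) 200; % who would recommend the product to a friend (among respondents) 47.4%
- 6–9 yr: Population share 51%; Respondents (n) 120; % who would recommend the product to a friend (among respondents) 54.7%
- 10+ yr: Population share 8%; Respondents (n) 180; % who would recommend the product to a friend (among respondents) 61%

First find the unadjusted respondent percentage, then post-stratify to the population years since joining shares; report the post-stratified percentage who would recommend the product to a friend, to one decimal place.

Naive respondent-only estimate (weights = respondent counts):
  (80/580)×87.7 + (200/580)×47.4 + (120/580)×54.7 + (180/580)×61 = 58.6897%
Post-stratifying to population shares instead:
  0.27×87.7 + 0.14×47.4 + 0.51×54.7 + 0.08×61 = 63.092%

63.1%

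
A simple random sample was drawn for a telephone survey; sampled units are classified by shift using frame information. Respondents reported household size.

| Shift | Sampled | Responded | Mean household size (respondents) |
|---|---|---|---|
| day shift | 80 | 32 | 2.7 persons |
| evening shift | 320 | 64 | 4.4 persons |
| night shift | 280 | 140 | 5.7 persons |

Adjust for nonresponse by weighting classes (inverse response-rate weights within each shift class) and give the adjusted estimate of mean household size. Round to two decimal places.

Class response rates: day shift 32/80 = 40%, evening shift 64/320 = 20%, night shift 140/280 = 50%.
Weighting each respondent by the inverse class response rate inflates each class back to its sampled size, so the class weight is n_sampled:
  day shift: 80 × 2.7 = 216
  evening shift: 320 × 4.4 = 1408
  night shift: 280 × 5.7 = 1596
Adjusted estimate = 3220 / 680 = 4.73529 → 4.74.

4.74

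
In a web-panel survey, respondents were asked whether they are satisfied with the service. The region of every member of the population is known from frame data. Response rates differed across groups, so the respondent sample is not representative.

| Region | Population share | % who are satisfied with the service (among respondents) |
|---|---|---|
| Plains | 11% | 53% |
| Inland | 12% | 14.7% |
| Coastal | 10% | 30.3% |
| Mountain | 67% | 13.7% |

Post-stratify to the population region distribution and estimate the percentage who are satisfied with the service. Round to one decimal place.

19.8%

Weight each group's respondent value by its population share:
  Plains: 0.11 × 53 = 5.83
  Inland: 0.12 × 14.7 = 1.764
  Coastal: 0.1 × 30.3 = 3.03
  Mountain: 0.67 × 13.7 = 9.179
Post-stratified estimate = 19.803 → 19.8%.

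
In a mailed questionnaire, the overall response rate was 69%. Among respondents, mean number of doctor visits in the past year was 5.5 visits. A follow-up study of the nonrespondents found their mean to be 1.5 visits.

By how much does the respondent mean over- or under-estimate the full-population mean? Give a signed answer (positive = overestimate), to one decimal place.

+1.2

Nonresponse fraction = 1 − 0.69 = 0.31.
Bias = (nonresponse fraction) × (respondent mean − nonrespondent mean)
     = 0.31 × (5.5 − 1.5) = 0.31 × 4 = 1.24.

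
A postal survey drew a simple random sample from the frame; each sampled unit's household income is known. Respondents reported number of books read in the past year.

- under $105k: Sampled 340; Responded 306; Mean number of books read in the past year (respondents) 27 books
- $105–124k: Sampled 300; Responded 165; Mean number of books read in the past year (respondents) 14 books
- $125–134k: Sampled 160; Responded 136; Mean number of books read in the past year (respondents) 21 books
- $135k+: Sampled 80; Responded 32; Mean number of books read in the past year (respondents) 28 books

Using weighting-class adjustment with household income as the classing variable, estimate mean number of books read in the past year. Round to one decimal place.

21.6

Class response rates: under $105k 306/340 = 90%, $105–124k 165/300 = 55%, $125–134k 136/160 = 85%, $135k+ 32/80 = 40%.
With weight = n_sampled/n_responded per class, the weighted class total is n_sampled:
  under $105k: 340 × 27 = 9180
  $105–124k: 300 × 14 = 4200
  $125–134k: 160 × 21 = 3360
  $135k+: 80 × 28 = 2240
Adjusted estimate = 18,980 / 880 = 21.5682 → 21.6.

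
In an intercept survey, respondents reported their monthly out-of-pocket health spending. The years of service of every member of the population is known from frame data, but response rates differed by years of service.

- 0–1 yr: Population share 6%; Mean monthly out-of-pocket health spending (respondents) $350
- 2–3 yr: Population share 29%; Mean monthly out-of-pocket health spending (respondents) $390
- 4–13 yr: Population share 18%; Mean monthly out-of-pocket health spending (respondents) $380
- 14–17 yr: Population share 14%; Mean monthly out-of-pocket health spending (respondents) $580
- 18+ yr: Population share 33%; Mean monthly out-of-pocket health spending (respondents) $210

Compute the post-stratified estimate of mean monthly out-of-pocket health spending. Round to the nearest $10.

Each cell contributes population-share × respondent value:
  0–1 yr: 0.06 × 350 = 21
  2–3 yr: 0.29 × 390 = 113.1
  4–13 yr: 0.18 × 380 = 68.4
  14–17 yr: 0.14 × 580 = 81.2
  18+ yr: 0.33 × 210 = 69.3
Post-stratified estimate = 353 → $350.

$350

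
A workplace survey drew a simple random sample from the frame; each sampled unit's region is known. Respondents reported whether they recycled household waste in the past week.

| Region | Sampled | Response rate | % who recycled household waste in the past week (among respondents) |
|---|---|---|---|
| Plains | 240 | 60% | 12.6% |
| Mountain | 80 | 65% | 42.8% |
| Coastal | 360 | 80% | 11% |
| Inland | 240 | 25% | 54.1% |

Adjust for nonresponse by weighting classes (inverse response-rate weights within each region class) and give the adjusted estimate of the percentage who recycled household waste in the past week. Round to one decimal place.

With weight = n_sampled/n_responded per class, the weighted class total is n_sampled:
  Plains: 240 × 12.6 = 3024
  Mountain: 80 × 42.8 = 3424
  Coastal: 360 × 11 = 3960
  Inland: 240 × 54.1 = 12,984
Adjusted estimate = 23,392 / 920 = 25.4261 → 25.4%.

25.4%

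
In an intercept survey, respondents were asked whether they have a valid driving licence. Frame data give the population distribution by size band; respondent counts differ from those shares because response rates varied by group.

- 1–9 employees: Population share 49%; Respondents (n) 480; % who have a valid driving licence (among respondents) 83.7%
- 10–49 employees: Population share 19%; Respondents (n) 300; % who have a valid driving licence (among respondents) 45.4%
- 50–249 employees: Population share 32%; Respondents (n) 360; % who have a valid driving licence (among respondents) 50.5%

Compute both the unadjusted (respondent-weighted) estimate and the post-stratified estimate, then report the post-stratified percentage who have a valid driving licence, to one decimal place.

Without adjustment, the pooled respondent share is:
  (480/1140)×83.7 + (300/1140)×45.4 + (360/1140)×50.5 = 63.1368%
Post-stratified estimate weights by population shares:
  0.49×83.7 + 0.19×45.4 + 0.32×50.5 = 65.799%

65.8%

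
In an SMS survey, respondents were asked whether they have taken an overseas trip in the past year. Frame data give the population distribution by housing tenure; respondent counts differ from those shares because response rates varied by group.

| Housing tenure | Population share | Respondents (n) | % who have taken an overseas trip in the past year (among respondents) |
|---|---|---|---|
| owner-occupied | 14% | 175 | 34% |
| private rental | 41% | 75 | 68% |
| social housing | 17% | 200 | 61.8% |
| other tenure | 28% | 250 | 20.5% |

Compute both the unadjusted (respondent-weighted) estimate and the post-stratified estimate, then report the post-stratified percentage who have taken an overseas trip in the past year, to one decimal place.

Unadjusted (pooled respondent) estimate weights by respondent counts:
  (175/700)×34 + (75/700)×68 + (200/700)×61.8 + (250/700)×20.5 = 40.7643%
Reweighting by population housing tenure shares:
  0.14×34 + 0.41×68 + 0.17×61.8 + 0.28×20.5 = 48.886%

48.9%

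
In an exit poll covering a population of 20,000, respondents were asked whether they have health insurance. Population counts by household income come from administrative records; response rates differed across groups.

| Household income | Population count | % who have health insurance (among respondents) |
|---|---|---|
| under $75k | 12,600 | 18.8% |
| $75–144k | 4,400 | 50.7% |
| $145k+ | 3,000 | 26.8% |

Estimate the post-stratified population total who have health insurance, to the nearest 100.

Estimated count per cell = population count × respondent percentage:
  under $75k: 12,600 × 18.8% = 2368.8
  $75–144k: 4,400 × 50.7% = 2230.8
  $145k+: 3,000 × 26.8% = 804
Estimated total = 5403.6 → 5,400.

5,400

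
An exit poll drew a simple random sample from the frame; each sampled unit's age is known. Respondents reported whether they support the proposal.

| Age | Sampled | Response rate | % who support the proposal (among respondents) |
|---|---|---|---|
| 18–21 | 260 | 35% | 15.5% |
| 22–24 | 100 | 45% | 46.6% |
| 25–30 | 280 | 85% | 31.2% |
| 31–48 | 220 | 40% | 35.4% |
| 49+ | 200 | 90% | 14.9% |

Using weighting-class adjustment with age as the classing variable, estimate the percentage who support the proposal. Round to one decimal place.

26.6%

Inverse-response-rate weighting restores each class to its sampled count, so class totals weight by n_sampled:
  18–21: 260 × 15.5 = 4030
  22–24: 100 × 46.6 = 4660
  25–30: 280 × 31.2 = 8736
  31–48: 220 × 35.4 = 7788
  49+: 200 × 14.9 = 2980
Adjusted estimate = 28,194 / 1,060 = 26.5981 → 26.6%.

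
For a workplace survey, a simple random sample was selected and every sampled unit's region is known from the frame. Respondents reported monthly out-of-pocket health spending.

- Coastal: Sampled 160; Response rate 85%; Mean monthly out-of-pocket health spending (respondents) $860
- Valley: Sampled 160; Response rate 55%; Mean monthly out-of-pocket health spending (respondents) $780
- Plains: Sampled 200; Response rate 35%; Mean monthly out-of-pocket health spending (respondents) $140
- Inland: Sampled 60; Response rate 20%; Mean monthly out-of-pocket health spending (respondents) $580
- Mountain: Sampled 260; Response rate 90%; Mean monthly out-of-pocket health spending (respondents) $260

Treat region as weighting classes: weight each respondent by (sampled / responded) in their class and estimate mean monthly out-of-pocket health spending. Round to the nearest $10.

$470

Inverse-response-rate weighting restores each class to its sampled count, so class totals weight by n_sampled:
  Coastal: 160 × 860 = 137,600
  Valley: 160 × 780 = 124,800
  Plains: 200 × 140 = 28,000
  Inland: 60 × 580 = 34,800
  Mountain: 260 × 260 = 67,600
Adjusted estimate = 392,800 / 840 = 467.619 → $470.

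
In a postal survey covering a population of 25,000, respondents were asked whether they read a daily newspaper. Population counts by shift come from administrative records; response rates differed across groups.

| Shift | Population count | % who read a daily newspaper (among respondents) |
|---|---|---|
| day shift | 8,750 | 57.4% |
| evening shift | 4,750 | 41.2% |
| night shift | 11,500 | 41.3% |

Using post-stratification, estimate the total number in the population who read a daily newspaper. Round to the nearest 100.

Apply each group's respondent rate to its population count:
  day shift: 8,750 × 57.4% = 5022.5
  evening shift: 4,750 × 41.2% = 1957
  night shift: 11,500 × 41.3% = 4749.5
Estimated total = 11,729 → 11,700.

11,700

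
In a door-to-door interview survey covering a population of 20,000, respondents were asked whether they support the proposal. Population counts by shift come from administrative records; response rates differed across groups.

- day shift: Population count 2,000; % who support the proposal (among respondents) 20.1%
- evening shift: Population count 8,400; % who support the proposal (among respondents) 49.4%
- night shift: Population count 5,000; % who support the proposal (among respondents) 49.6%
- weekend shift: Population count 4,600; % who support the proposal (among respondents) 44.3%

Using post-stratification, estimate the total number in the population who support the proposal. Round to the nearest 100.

Each cell contributes its population count × the respondent rate:
  day shift: 2,000 × 20.1% = 402
  evening shift: 8,400 × 49.4% = 4149.6
  night shift: 5,000 × 49.6% = 2480
  weekend shift: 4,600 × 44.3% = 2037.8
Estimated total = 9069.4 → 9,100.

9,100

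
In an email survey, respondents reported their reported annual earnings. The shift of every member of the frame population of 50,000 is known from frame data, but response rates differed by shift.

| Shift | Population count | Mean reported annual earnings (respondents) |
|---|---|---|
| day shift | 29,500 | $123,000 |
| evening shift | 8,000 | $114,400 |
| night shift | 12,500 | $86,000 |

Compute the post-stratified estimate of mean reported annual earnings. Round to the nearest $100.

$112,400

Reweight to the known shift distribution:
  day shift: (29,500/50,000) × 123,000 = 72,570
  evening shift: (8,000/50,000) × 114,400 = 18,304
  night shift: (12,500/50,000) × 86,000 = 21,500
Post-stratified estimate = 112,374 → $112,400.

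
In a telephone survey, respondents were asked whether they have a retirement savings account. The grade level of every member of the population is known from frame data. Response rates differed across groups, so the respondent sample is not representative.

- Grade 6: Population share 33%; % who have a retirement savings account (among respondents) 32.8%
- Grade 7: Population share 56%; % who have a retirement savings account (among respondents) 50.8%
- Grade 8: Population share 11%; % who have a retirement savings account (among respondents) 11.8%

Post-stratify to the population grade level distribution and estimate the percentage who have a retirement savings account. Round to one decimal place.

Reweight to the known grade level distribution:
  Grade 6: 0.33 × 32.8 = 10.824
  Grade 7: 0.56 × 50.8 = 28.448
  Grade 8: 0.11 × 11.8 = 1.298
Post-stratified estimate = 40.57 → 40.6%.

40.6%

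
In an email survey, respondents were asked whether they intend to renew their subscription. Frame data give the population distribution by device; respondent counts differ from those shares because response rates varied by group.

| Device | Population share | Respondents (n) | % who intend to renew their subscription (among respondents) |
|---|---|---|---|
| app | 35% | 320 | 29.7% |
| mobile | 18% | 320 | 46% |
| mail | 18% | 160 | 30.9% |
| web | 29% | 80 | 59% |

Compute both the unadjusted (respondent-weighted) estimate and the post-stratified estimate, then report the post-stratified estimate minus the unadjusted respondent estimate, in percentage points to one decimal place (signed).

+2.8 percentage points

Naive respondent-only estimate (weights = respondent counts):
  (320/880)×29.7 + (320/880)×46 + (160/880)×30.9 + (80/880)×59 = 38.5091%
Post-stratified estimate weights by population shares:
  0.35×29.7 + 0.18×46 + 0.18×30.9 + 0.29×59 = 41.347%
Difference = 41.347 − 38.5091 = 2.8379 pp.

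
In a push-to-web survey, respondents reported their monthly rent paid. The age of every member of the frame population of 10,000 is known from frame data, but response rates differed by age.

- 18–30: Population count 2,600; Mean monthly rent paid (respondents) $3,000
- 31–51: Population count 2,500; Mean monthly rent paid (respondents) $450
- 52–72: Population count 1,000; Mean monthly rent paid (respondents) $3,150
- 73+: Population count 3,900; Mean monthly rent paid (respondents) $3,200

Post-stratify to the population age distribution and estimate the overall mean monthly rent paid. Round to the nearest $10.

$2,460

Weight each group's respondent value by its population share:
  18–30: (2,600/10,000) × 3000 = 780
  31–51: (2,500/10,000) × 450 = 112.5
  52–72: (1,000/10,000) × 3150 = 315
  73+: (3,900/10,000) × 3200 = 1248
Post-stratified estimate = 2455.5 → $2,460.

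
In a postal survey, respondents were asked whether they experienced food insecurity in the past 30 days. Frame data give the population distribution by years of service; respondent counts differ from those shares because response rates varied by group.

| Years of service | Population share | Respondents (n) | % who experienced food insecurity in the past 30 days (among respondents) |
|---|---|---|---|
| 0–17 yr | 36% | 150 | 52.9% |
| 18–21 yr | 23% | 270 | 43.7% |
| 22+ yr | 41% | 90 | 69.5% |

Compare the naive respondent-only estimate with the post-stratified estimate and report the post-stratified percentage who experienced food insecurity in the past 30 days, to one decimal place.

Without adjustment, the pooled respondent share is:
  (150/510)×52.9 + (270/510)×43.7 + (90/510)×69.5 = 50.9588%
Reweighting by population years of service shares:
  0.36×52.9 + 0.23×43.7 + 0.41×69.5 = 57.59%

57.6%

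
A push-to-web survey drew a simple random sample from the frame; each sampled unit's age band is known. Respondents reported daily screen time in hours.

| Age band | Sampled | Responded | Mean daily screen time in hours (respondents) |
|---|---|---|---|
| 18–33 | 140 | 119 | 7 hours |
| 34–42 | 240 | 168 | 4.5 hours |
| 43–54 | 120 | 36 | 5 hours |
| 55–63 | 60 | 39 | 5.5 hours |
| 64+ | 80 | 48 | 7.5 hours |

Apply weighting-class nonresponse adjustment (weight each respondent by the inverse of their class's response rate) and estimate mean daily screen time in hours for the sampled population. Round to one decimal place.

Response rates by class: 18–33 119/140 = 85%, 34–42 168/240 = 70%, 43–54 36/120 = 30%, 55–63 39/60 = 65%, 64+ 48/80 = 60%.
Each respondent's weight = sampled/responded in their class; summing within a class gives n_sampled, so:
  18–33: 140 × 7 = 980
  34–42: 240 × 4.5 = 1080
  43–54: 120 × 5 = 600
  55–63: 60 × 5.5 = 330
  64+: 80 × 7.5 = 600
Adjusted estimate = 3590 / 640 = 5.60938 → 5.6.

5.6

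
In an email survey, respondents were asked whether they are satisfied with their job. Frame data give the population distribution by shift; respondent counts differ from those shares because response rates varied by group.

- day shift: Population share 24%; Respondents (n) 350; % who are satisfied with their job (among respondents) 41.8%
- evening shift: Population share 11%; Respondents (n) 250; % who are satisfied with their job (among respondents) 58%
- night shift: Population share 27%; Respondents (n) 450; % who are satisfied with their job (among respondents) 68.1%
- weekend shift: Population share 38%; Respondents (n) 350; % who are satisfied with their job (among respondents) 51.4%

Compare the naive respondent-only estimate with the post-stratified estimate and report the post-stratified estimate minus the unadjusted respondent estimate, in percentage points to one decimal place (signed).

-1.2 percentage points

Naive respondent-only estimate (weights = respondent counts):
  (350/1400)×41.8 + (250/1400)×58 + (450/1400)×68.1 + (350/1400)×51.4 = 55.5464%
Reweighting by population shift shares:
  0.24×41.8 + 0.11×58 + 0.27×68.1 + 0.38×51.4 = 54.331%
Difference = 54.331 − 55.5464 = -1.2154 pp.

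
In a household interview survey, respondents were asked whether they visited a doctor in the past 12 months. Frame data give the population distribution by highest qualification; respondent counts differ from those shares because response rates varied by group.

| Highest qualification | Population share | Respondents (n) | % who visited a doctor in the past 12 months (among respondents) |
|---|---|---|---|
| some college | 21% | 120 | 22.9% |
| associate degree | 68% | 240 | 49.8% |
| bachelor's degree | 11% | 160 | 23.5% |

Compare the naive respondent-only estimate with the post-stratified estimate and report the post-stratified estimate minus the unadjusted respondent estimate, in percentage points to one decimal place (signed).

Unadjusted (pooled respondent) estimate weights by respondent counts:
  (120/520)×22.9 + (240/520)×49.8 + (160/520)×23.5 = 35.5%
Post-stratified estimate weights by population shares:
  0.21×22.9 + 0.68×49.8 + 0.11×23.5 = 41.258%
Difference = 41.258 − 35.5 = 5.758 pp.

+5.8 percentage points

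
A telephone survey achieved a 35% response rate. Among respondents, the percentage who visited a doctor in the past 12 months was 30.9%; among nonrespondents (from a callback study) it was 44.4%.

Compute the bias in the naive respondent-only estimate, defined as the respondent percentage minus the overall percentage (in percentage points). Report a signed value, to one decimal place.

-8.8 percentage points

Nonresponse fraction = 1 − 0.35 = 0.65.
Bias = (nonresponse fraction) × (respondent percentage − nonrespondent percentage)
     = 0.65 × (30.9 − 44.4) = 0.65 × -13.5 = -8.775.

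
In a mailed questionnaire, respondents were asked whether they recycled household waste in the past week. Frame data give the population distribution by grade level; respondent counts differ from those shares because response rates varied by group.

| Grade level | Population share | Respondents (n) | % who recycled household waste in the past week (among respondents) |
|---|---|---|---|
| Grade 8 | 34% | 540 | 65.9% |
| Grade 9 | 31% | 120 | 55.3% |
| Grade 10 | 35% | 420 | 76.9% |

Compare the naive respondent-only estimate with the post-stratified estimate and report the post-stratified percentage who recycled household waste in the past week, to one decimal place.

66.5%

Without adjustment, the pooled respondent share is:
  (540/1080)×65.9 + (120/1080)×55.3 + (420/1080)×76.9 = 69%
Post-stratifying to population shares instead:
  0.34×65.9 + 0.31×55.3 + 0.35×76.9 = 66.464%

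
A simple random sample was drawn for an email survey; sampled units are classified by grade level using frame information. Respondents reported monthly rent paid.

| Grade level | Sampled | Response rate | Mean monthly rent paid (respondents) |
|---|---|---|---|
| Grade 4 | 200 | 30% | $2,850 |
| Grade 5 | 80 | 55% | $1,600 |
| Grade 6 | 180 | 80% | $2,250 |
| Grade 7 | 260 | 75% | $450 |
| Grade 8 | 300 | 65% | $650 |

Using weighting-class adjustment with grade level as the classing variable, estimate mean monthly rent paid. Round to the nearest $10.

$1,390

With weight = n_sampled/n_responded per class, the weighted class total is n_sampled:
  Grade 4: 200 × 2850 = 570,000
  Grade 5: 80 × 1600 = 128,000
  Grade 6: 180 × 2250 = 405,000
  Grade 7: 260 × 450 = 117,000
  Grade 8: 300 × 650 = 195,000
Adjusted estimate = 1,415,000 / 1,020 = 1387.25 → $1,390.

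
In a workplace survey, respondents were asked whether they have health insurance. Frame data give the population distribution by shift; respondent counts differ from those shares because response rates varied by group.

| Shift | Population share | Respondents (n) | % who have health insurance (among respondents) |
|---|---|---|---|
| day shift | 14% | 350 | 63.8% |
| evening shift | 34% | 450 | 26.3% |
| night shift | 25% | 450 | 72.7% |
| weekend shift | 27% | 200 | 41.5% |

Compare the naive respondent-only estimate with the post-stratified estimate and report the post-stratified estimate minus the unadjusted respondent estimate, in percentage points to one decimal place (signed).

Unadjusted (pooled respondent) estimate weights by respondent counts:
  (350/1450)×63.8 + (450/1450)×26.3 + (450/1450)×72.7 + (200/1450)×41.5 = 51.8483%
Reweighting by population shift shares:
  0.14×63.8 + 0.34×26.3 + 0.25×72.7 + 0.27×41.5 = 47.254%
Difference = 47.254 − 51.8483 = -4.5943 pp.

-4.6 percentage points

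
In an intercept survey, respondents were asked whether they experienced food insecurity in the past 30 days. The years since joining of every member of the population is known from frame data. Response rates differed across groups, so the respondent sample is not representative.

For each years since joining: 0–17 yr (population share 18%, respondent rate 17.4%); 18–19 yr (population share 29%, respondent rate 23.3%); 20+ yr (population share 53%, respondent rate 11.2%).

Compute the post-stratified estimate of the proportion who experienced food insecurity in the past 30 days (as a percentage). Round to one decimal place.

Weight each group's respondent value by its population share:
  0–17 yr: 0.18 × 17.4 = 3.132
  18–19 yr: 0.29 × 23.3 = 6.757
  20+ yr: 0.53 × 11.2 = 5.936
Post-stratified estimate = 15.825 → 15.8%.

15.8%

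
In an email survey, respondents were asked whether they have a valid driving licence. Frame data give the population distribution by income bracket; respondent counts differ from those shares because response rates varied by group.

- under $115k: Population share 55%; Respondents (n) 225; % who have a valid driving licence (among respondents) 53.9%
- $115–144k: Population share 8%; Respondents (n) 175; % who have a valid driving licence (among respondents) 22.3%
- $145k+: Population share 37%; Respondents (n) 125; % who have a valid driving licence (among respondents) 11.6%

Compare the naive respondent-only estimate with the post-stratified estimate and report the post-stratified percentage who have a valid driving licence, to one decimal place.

Naive respondent-only estimate (weights = respondent counts):
  (225/525)×53.9 + (175/525)×22.3 + (125/525)×11.6 = 33.2952%
Reweighting by population income bracket shares:
  0.55×53.9 + 0.08×22.3 + 0.37×11.6 = 35.721%

35.7%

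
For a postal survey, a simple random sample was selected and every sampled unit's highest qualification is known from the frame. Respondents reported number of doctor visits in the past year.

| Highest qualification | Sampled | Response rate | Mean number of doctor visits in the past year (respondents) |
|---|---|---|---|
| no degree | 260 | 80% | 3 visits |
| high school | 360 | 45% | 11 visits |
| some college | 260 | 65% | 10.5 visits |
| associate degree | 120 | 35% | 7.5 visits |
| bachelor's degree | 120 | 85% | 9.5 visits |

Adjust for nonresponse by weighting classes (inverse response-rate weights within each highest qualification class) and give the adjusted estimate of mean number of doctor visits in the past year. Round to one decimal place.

8.5

With weight = n_sampled/n_responded per class, the weighted class total is n_sampled:
  no degree: 260 × 3 = 780
  high school: 360 × 11 = 3960
  some college: 260 × 10.5 = 2730
  associate degree: 120 × 7.5 = 900
  bachelor's degree: 120 × 9.5 = 1140
Adjusted estimate = 9510 / 1,120 = 8.49107 → 8.5.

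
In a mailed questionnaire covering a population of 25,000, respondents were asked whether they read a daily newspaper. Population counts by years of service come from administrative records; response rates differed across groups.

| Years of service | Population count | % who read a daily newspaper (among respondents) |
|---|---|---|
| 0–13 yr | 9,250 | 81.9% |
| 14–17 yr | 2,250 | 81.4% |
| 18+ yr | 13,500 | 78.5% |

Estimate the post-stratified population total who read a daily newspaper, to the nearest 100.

Estimated count per cell = population count × respondent percentage:
  0–13 yr: 9,250 × 81.9% = 7575.75
  14–17 yr: 2,250 × 81.4% = 1831.5
  18+ yr: 13,500 × 78.5% = 10597.5
Estimated total = 20004.8 → 20,000.

20,000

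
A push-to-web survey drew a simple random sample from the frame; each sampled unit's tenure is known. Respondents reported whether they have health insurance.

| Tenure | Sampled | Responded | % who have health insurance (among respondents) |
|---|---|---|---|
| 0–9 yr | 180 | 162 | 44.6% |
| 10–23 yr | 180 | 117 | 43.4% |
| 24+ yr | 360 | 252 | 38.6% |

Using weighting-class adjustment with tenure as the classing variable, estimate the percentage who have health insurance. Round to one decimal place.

41.3%

Response rates by class: 0–9 yr 162/180 = 90%, 10–23 yr 117/180 = 65%, 24+ yr 252/360 = 70%.
With weight = n_sampled/n_responded per class, the weighted class total is n_sampled:
  0–9 yr: 180 × 44.6 = 8028
  10–23 yr: 180 × 43.4 = 7812
  24+ yr: 360 × 38.6 = 13,896
Adjusted estimate = 29,736 / 720 = 41.3 → 41.3%.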